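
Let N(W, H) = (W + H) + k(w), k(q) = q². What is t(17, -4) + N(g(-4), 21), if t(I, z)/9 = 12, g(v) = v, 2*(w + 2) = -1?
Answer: 525/4 ≈ 131.25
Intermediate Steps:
w = -5/2 (w = -2 + (½)*(-1) = -2 - ½ = -5/2 ≈ -2.5000)
t(I, z) = 108 (t(I, z) = 9*12 = 108)
N(W, H) = 25/4 + H + W (N(W, H) = (W + H) + (-5/2)² = (H + W) + 25/4 = 25/4 + H + W)
t(17, -4) + N(g(-4), 21) = 108 + (25/4 + 21 - 4) = 108 + 93/4 = 525/4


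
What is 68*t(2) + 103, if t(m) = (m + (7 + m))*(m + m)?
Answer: 3095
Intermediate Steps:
t(m) = 2*m*(7 + 2*m) (t(m) = (7 + 2*m)*(2*m) = 2*m*(7 + 2*m))
68*t(2) + 103 = 68*(2*2*(7 + 2*2)) + 103 = 68*(2*2*(7 + 4)) + 103 = 68*(2*2*11) + 103 = 68*44 + 103 = 2992 + 103 = 3095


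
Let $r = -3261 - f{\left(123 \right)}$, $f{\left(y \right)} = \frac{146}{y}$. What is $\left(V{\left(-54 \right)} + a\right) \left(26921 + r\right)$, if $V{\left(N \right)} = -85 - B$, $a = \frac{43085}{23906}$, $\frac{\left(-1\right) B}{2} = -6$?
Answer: $- \frac{1103774441183}{490073} \approx -2.2523 \cdot 10^{6}$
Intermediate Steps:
$B = 12$ ($B = \left(-2\right) \left(-6\right) = 12$)
$a = \frac{43085}{23906}$ ($a = 43085 \cdot \frac{1}{23906} = \frac{43085}{23906} \approx 1.8023$)
$V{\left(N \right)} = -97$ ($V{\left(N \right)} = -85 - 12 = -97$)
$r = - \frac{401249}{123}$ ($r = -3261 - \frac{146}{123} = - \frac{401249}{123} \approx -3262.2$)
$\left(V{\left(-54 \right)} + a\right) \left(26921 + r\right) = \left(-97 + \frac{43085}{23906}\right) \left(26921 - \frac{401249}{123}\right) = \left(- \frac{2275797}{23906}\right) \frac{2910034}{123} = - \frac{1103774441183}{490073}$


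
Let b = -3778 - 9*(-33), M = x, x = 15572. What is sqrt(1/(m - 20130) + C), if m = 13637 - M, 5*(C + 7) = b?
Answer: I*sqrt(342362945085)/22065 ≈ 26.518*I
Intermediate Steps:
M = 15572
b = -3481 (b = -3778 + 297 = -3481)
C = -3516/5 (C = -7 + (1/5)*(-3481) = -7 - 3481/5 = -3516/5 ≈ -703.20)
m = -1935 (m = 13637 - 1*15572 = 13637 - 15572 = -1935)
sqrt(1/(m - 20130) + C) = sqrt(1/(-1935 - 20130) - 3516/5) = sqrt(1/(-22065) - 3516/5) = sqrt(-1/22065 - 3516/5) = sqrt(-15516109/22065) = I*sqrt(342362945085)/22065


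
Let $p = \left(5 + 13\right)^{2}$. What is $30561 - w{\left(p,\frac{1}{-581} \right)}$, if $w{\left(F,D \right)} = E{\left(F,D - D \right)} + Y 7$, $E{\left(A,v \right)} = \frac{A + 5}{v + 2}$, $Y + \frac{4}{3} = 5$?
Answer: $\frac{182225}{6} \approx 30371.0$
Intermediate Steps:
$Y = \frac{11}{3}$ ($Y = - \frac{4}{3} + 5 = \frac{11}{3} \approx 3.6667$)
$p = 324$ ($p = 18^{2} = 324$)
$E{\left(A,v \right)} = \frac{5 + A}{2 + v}$
$w{\left(F,D \right)} = \frac{169}{6} + \frac{F}{2}$ ($w{\left(F,D \right)} = \frac{5 + F}{2 + \left(D - D\right)} + \frac{11}{3} \cdot 7 = \frac{5 + F}{2 + 0} + \frac{77}{3} = \frac{5 + F}{2} + \frac{77}{3} = \left(\frac{5}{2} + \frac{F}{2}\right) + \frac{77}{3} = \frac{169}{6} + \frac{F}{2}$)
$30561 - w{\left(p,\frac{1}{-581} \right)} = 30561 - \left(\frac{169}{6} + \frac{1}{2} \cdot 324\right) = 30561 - \left(\frac{169}{6} + 162\right) = 30561 - \frac{1141}{6} = \frac{182225}{6}$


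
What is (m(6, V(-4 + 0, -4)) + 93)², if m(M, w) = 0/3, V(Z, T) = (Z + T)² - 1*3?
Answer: 8649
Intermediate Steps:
V(Z, T) = -3 + (T + Z)² (V(Z, T) = (T + Z)² - 3 = -3 + (T + Z)²)
m(M, w) = 0 (m(M, w) = 0*(⅓) = 0)
(m(6, V(-4 + 0, -4)) + 93)² = (0 + 93)² = 93² = 8649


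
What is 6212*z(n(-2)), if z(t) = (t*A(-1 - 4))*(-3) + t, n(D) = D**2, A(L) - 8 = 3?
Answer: -795136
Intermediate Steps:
A(L) = 11 (A(L) = 8 + 3 = 11)
z(t) = -32*t (z(t) = (t*11)*(-3) + t = (11*t)*(-3) + t = -33*t + t = -32*t)
6212*z(n(-2)) = 6212*(-32*(-2)**2) = 6212*(-32*4) = 6212*(-128) = -795136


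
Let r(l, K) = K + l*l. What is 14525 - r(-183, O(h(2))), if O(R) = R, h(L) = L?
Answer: -18966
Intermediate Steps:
r(l, K) = K + l**2
14525 - r(-183, O(h(2))) = 14525 - (2 + (-183)**2) = 14525 - (2 + 33489) = 14525 - 1*33491 = 14525 - 33491 = -18966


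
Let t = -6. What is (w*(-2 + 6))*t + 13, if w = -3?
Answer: 85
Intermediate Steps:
(w*(-2 + 6))*t + 13 = -3*(-2 + 6)*(-6) + 13 = -3*4*(-6) + 13 = -12*(-6) + 13 = 72 + 13 = 85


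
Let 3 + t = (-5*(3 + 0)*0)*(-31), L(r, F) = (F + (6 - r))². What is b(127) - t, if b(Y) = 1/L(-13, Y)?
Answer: 63949/21316 ≈ 3.0000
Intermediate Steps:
L(r, F) = (6 + F - r)²
b(Y) = (19 + Y)⁻² (b(Y) = 1/((6 + Y - 1*(-13))²) = 1/((6 + Y + 13)²) = 1/((19 + Y)²) = (19 + Y)⁻²)
t = -3 (t = -3 + (-5*(3 + 0)*0)*(-31) = -3 + (-5*3*0)*(-31) = -3 - 15*0*(-31) = -3 + 0*(-31) = -3 + 0 = -3)
b(127) - t = (19 + 127)⁻² - 1*(-3) = 146⁻² + 3 = 1/21316 + 3 = 63949/21316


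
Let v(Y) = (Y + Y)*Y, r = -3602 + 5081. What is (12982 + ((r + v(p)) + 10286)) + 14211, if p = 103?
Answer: 60176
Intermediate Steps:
r = 1479
v(Y) = 2*Y² (v(Y) = (2*Y)*Y = 2*Y²)
(12982 + ((r + v(p)) + 10286)) + 14211 = (12982 + ((1479 + 2*103²) + 10286)) + 14211 = (12982 + ((1479 + 2*10609) + 10286)) + 14211 = (12982 + ((1479 + 21218) + 10286)) + 14211 = (12982 + (22697 + 10286)) + 14211 = (12982 + 32983) + 14211 = 45965 + 14211 = 60176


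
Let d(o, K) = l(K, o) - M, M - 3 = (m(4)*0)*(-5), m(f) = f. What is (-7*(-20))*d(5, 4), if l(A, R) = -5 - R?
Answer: -1820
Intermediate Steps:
M = 3 (M = 3 + (4*0)*(-5) = 3 + 0*(-5) = 3 + 0 = 3)
d(o, K) = -8 - o (d(o, K) = (-5 - o) - 1*3 = (-5 - o) - 3 = -8 - o)
(-7*(-20))*d(5, 4) = (-7*(-20))*(-8 - 1*5) = 140*(-8 - 5) = 140*(-13) = -1820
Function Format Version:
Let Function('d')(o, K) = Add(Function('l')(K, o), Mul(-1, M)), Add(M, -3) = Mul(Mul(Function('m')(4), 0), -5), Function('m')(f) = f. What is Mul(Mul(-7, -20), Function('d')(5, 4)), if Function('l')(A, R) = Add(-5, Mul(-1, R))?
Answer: -1820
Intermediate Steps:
M = 3 (M = Add(3, Mul(Mul(4, 0), -5)) = Add(3, Mul(0, -5)) = Add(3, 0) = 3)
Function('d')(o, K) = Add(-8, Mul(-1, o)) (Function('d')(o, K) = Add(Add(-5, Mul(-1, o)), Mul(-1, 3)) = Add(Add(-5, Mul(-1, o)), -3) = Add(-8, Mul(-1, o)))
Mul(Mul(-7, -20), Function('d')(5, 4)) = Mul(Mul(-7, -20), Add(-8, Mul(-1, 5))) = Mul(140, Add(-8, -5)) = Mul(140, -13) = -1820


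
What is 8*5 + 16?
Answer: 56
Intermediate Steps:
8*5 + 16 = 40 + 16 = 56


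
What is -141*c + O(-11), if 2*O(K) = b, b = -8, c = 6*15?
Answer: -12694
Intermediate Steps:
c = 90
O(K) = -4 (O(K) = (½)*(-8) = -4)
-141*c + O(-11) = -141*90 - 4 = -12690 - 4 = -12694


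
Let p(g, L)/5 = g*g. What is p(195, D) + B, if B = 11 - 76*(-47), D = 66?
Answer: 193708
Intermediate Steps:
p(g, L) = 5*g² (p(g, L) = 5*(g*g) = 5*g²)
B = 3583 (B = 11 + 3572 = 3583)
p(195, D) + B = 5*195² + 3583 = 5*38025 + 3583 = 190125 + 3583 = 193708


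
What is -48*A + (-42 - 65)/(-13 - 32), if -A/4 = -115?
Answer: -993493/45 ≈ -22078.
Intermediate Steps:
A = 460 (A = -4*(-115) = 460)
-48*A + (-42 - 65)/(-13 - 32) = -48*460 + (-42 - 65)/(-13 - 32) = -22080 - 107/(-45) = -22080 - 107*(-1/45) = -22080 + 107/45 = -993493/45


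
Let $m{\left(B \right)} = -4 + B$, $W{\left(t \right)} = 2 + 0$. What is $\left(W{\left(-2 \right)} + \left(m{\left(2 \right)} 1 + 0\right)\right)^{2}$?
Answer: $0$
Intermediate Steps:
$W{\left(t \right)} = 2$
$\left(W{\left(-2 \right)} + \left(m{\left(2 \right)} 1 + 0\right)\right)^{2} = \left(2 + \left(\left(-4 + 2\right) 1 + 0\right)\right)^{2} = \left(2 + \left(\left(-2\right) 1 + 0\right)\right)^{2} = \left(2 + \left(-2 + 0\right)\right)^{2} = \left(2 - 2\right)^{2} = 0^{2} = 0$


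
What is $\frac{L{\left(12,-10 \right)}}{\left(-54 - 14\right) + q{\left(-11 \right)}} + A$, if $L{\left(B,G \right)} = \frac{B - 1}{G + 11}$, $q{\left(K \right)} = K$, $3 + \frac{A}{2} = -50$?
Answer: $- \frac{8385}{79} \approx -106.14$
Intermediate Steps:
$A = -106$ ($A = -6 + 2 \left(-50\right) = -6 - 100 = -106$)
$L{\left(B,G \right)} = \frac{-1 + B}{11 + G}$
$\frac{L{\left(12,-10 \right)}}{\left(-54 - 14\right) + q{\left(-11 \right)}} + A = \frac{\frac{1}{11 - 10} \left(-1 + 12\right)}{\left(-54 - 14\right) - 11} - 106 = \frac{1^{-1} \cdot 11}{-68 - 11} - 106 = \frac{1 \cdot 11}{-79} - 106 = 11 \left(- \frac{1}{79}\right) - 106 = - \frac{11}{79} - 106 = - \frac{8385}{79}$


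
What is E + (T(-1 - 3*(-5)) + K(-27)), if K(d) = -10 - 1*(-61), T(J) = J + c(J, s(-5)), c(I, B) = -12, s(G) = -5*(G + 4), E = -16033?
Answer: -15980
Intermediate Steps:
s(G) = -20 - 5*G (s(G) = -5*(4 + G) = -20 - 5*G)
T(J) = -12 + J (T(J) = J - 12 = -12 + J)
K(d) = 51 (K(d) = -10 + 61 = 51)
E + (T(-1 - 3*(-5)) + K(-27)) = -16033 + ((-12 + (-1 - 3*(-5))) + 51) = -16033 + ((-12 + (-1 + 15)) + 51) = -16033 + ((-12 + 14) + 51) = -16033 + (2 + 51) = -16033 + 53 = -15980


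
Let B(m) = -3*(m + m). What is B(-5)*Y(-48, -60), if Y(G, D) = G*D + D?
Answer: 84600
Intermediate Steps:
B(m) = -6*m
Y(G, D) = D + D*G (Y(G, D) = D*G + D = D + D*G)
B(-5)*Y(-48, -60) = (-6*(-5))*(-60*(1 - 48)) = 30*(-60*(-47)) = 30*2820 = 84600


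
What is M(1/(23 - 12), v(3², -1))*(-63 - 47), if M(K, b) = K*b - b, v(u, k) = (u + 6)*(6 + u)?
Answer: 22500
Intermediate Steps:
v(u, k) = (6 + u)² (v(u, k) = (6 + u)*(6 + u) = (6 + u)²)
M(K, b) = -b + K*b
M(1/(23 - 12), v(3², -1))*(-63 - 47) = ((6 + 3²)²*(-1 + 1/(23 - 12)))*(-63 - 47) = ((6 + 9)²*(-1 + 1/11))*(-110) = (15²*(-1 + 1/11))*(-110) = (225*(-10/11))*(-110) = -2250/11*(-110) = 22500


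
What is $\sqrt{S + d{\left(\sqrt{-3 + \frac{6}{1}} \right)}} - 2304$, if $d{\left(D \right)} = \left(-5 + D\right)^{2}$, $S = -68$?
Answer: $-2304 + i \sqrt{68 - \left(5 - \sqrt{3}\right)^{2}} \approx -2304.0 + 7.571 i$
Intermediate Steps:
$\sqrt{S + d{\left(\sqrt{-3 + \frac{6}{1}} \right)}} - 2304 = \sqrt{-68 + \left(-5 + \sqrt{-3 + \frac{6}{1}}\right)^{2}} - 2304 = \sqrt{-68 + \left(-5 + \sqrt{-3 + 6 \cdot 1}\right)^{2}} - 2304 = \sqrt{-68 + \left(-5 + \sqrt{-3 + 6}\right)^{2}} - 2304 = \sqrt{-68 + \left(-5 + \sqrt{3}\right)^{2}} - 2304 = -2304 + \sqrt{-68 + \left(-5 + \sqrt{3}\right)^{2}}$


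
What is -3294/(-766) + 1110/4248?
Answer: 1236931/271164 ≈ 4.5616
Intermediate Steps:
-3294/(-766) + 1110/4248 = -3294*(-1/766) + 1110*(1/4248) = 1647/383 + 185/708 = 1236931/271164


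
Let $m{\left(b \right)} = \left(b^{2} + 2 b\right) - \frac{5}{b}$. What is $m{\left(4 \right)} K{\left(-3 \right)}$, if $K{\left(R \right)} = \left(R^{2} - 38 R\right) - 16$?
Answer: $\frac{9737}{4} \approx 2434.3$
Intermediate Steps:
$K{\left(R \right)} = -16 + R^{2} - 38 R$
$m{\left(b \right)} = b^{2} - \frac{5}{b} + 2 b$
$m{\left(4 \right)} K{\left(-3 \right)} = \frac{-5 + 4^{2} \left(2 + 4\right)}{4} \left(-16 + \left(-3\right)^{2} - -114\right) = \frac{-5 + 16 \cdot 6}{4} \left(-16 + 9 + 114\right) = \frac{-5 + 96}{4} \cdot 107 = \frac{1}{4} \cdot 91 \cdot 107 = \frac{91}{4} \cdot 107 = \frac{9737}{4}$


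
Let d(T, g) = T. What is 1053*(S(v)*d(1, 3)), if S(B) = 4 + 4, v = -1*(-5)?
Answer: 8424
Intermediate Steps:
v = 5
S(B) = 8
1053*(S(v)*d(1, 3)) = 1053*(8*1) = 1053*8 = 8424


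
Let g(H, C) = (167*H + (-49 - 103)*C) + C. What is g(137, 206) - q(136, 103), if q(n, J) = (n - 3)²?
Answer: -25916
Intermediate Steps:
q(n, J) = (-3 + n)²
g(H, C) = -151*C + 167*H (g(H, C) = (167*H - 152*C) + C = (-152*C + 167*H) + C = -151*C + 167*H)
g(137, 206) - q(136, 103) = (-151*206 + 167*137) - (-3 + 136)² = (-31106 + 22879) - 1*133² = -8227 - 1*17689 = -8227 - 17689 = -25916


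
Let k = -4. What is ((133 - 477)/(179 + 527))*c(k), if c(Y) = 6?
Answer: -1032/353 ≈ -2.9235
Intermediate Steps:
((133 - 477)/(179 + 527))*c(k) = ((133 - 477)/(179 + 527))*6 = -344/706*6 = -344*1/706*6 = -172/353*6 = -1032/353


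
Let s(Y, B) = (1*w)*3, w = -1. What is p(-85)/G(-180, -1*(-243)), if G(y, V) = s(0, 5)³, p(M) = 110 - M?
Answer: -65/9 ≈ -7.2222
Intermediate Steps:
s(Y, B) = -3 (s(Y, B) = (1*(-1))*3 = -1*3 = -3)
G(y, V) = -27 (G(y, V) = (-3)³ = -27)
p(-85)/G(-180, -1*(-243)) = (110 - 1*(-85))/(-27) = (110 + 85)*(-1/27) = 195*(-1/27) = -65/9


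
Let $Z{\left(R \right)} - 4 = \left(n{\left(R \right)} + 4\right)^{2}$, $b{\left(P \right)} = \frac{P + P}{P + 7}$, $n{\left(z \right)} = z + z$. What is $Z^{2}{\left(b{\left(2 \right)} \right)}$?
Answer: $\frac{5107600}{6561} \approx 778.48$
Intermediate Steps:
$n{\left(z \right)} = 2 z$
$b{\left(P \right)} = \frac{2 P}{7 + P}$
$Z{\left(R \right)} = 4 + \left(4 + 2 R\right)^{2}$ ($Z{\left(R \right)} = 4 + \left(2 R + 4\right)^{2} = 4 + \left(4 + 2 R\right)^{2}$)
$Z^{2}{\left(b{\left(2 \right)} \right)} = \left(4 + 4 \left(2 + 2 \cdot 2 \frac{1}{7 + 2}\right)^{2}\right)^{2} = \left(4 + 4 \left(2 + 2 \cdot 2 \cdot \frac{1}{9}\right)^{2}\right)^{2} = \left(4 + 4 \left(2 + \frac{4}{9}\right)^{2}\right)^{2} = \left(4 + 4 \left(\frac{22}{9}\right)^{2}\right)^{2} = \left(4 + 4 \cdot \frac{484}{81}\right)^{2} = \left(4 + \frac{1936}{81}\right)^{2} = \left(\frac{2260}{81}\right)^{2} = \frac{5107600}{6561}$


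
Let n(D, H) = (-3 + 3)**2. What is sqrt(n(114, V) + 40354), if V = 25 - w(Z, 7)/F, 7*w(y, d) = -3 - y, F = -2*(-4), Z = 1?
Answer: sqrt(40354) ≈ 200.88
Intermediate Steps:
F = 8
w(y, d) = -3/7 - y/7 (w(y, d) = (-3 - y)/7 = -3/7 - y/7)
V = 351/14 (V = 25 - (-3/7 - 1/7*1)/8 = 25 - (-3/7 - 1/7)/8 = 25 - (-4)/(7*8) = 25 - 1*(-1/14) = 25 + 1/14 = 351/14 ≈ 25.071)
n(D, H) = 0 (n(D, H) = 0**2 = 0)
sqrt(n(114, V) + 40354) = sqrt(0 + 40354) = sqrt(40354)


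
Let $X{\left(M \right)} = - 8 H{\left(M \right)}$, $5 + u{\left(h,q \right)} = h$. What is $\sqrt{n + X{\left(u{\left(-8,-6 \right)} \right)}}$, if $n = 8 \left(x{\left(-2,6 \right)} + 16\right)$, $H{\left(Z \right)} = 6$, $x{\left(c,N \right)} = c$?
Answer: $8$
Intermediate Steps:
$u{\left(h,q \right)} = -5 + h$
$n = 112$ ($n = 8 \left(-2 + 16\right) = 8 \cdot 14 = 112$)
$X{\left(M \right)} = -48$ ($X{\left(M \right)} = \left(-8\right) 6 = -48$)
$\sqrt{n + X{\left(u{\left(-8,-6 \right)} \right)}} = \sqrt{112 - 48} = \sqrt{64} = 8$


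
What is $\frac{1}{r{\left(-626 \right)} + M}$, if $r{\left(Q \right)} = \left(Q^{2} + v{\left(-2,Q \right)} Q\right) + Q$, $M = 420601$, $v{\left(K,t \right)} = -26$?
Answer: $\frac{1}{828127} \approx 1.2075 \cdot 10^{-6}$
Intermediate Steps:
$r{\left(Q \right)} = Q^{2} - 25 Q$ ($r{\left(Q \right)} = \left(Q^{2} - 26 Q\right) + Q = Q^{2} - 25 Q$)
$\frac{1}{r{\left(-626 \right)} + M} = \frac{1}{- 626 \left(-25 - 626\right) + 420601} = \frac{1}{\left(-626\right) \left(-651\right) + 420601} = \frac{1}{407526 + 420601} = \frac{1}{828127}$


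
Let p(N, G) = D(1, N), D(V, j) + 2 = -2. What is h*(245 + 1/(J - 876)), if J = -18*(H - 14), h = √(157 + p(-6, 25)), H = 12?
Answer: 205799*√17/280 ≈ 3030.5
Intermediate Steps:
D(V, j) = -4 (D(V, j) = -2 - 2 = -4)
p(N, G) = -4
h = 3*√17 (h = √(157 - 4) = √153 = 3*√17 ≈ 12.369)
J = 36 (J = -18*(12 - 14) = -18*(-2) = 36)
h*(245 + 1/(J - 876)) = (3*√17)*(245 + 1/(36 - 876)) = (3*√17)*(245 + 1/(-840)) = (3*√17)*(245 - 1/840) = (3*√17)*(205799/840) = 205799*√17/280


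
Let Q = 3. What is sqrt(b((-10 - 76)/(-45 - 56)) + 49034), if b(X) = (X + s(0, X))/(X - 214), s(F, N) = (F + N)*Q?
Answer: sqrt(39453184849)/897 ≈ 221.44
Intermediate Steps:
s(F, N) = 3*F + 3*N (s(F, N) = (F + N)*3 = 3*F + 3*N)
b(X) = 4*X/(-214 + X) (b(X) = (X + (3*0 + 3*X))/(X - 214) = (X + (0 + 3*X))/(-214 + X) = (X + 3*X)/(-214 + X) = (4*X)/(-214 + X) = 4*X/(-214 + X))
sqrt(b((-10 - 76)/(-45 - 56)) + 49034) = sqrt(4*((-10 - 76)/(-45 - 56))/(-214 + (-10 - 76)/(-45 - 56)) + 49034) = sqrt(4*(-86/(-101))/(-214 - 86/(-101)) + 49034) = sqrt(4*(-86*(-1/101))/(-214 - 86*(-1/101)) + 49034) = sqrt(4*(86/101)/(-214 + 86/101) + 49034) = sqrt(4*(86/101)/(-21528/101) + 49034) = sqrt(4*(86/101)*(-101/21528) + 49034) = sqrt(-43/2691 + 49034) = sqrt(131950451/2691) = sqrt(39453184849)/897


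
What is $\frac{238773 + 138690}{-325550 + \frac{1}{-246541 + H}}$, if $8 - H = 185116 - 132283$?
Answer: $- \frac{112999588458}{97458601301} \approx -1.1595$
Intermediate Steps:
$H = -52825$ ($H = 8 - \left(185116 - 132283\right) = 8 - 52833 = -52825$)
$\frac{238773 + 138690}{-325550 + \frac{1}{-246541 + H}} = \frac{238773 + 138690}{-325550 + \frac{1}{-246541 - 52825}} = \frac{377463}{-325550 + \frac{1}{-299366}} = \frac{377463}{-325550 - \frac{1}{299366}} = \frac{377463}{- \frac{97458601301}{299366}} = 377463 \left(- \frac{299366}{97458601301}\right) = - \frac{112999588458}{97458601301}$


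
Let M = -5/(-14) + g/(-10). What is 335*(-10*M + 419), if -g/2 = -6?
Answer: 1002320/7 ≈ 1.4319e+5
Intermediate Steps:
g = 12 (g = -2*(-6) = 12)
M = -59/70 (M = -5/(-14) + 12/(-10) = -5*(-1/14) + 12*(-⅒) = 5/14 - 6/5 = -59/70 ≈ -0.84286)
335*(-10*M + 419) = 335*(-10*(-59/70) + 419) = 335*(59/7 + 419) = 335*(2992/7) = 1002320/7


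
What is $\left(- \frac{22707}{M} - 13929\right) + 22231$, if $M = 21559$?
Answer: $\frac{178960111}{21559} \approx 8301.0$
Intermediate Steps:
$\left(- \frac{22707}{M} - 13929\right) + 22231 = \left(- \frac{22707}{21559} - 13929\right) + 22231 = - \frac{300318018}{21559} + 22231 = \frac{178960111}{21559}$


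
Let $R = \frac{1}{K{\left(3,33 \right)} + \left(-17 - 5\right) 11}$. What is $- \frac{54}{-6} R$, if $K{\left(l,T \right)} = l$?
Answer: $- \frac{9}{239} \approx -0.037657$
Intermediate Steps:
$R = - \frac{1}{239}$ ($R = \frac{1}{3 + \left(-17 - 5\right) 11} = \frac{1}{3 - 242} = \frac{1}{-239} = - \frac{1}{239} \approx -0.0041841$)
$- \frac{54}{-6} R = - \frac{54}{-6} \left(- \frac{1}{239}\right) = \left(-54\right) \left(- \frac{1}{6}\right) \left(- \frac{1}{239}\right) = 9 \left(- \frac{1}{239}\right) = - \frac{9}{239}$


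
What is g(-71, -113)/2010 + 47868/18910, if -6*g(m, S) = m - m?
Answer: 23934/9455 ≈ 2.5314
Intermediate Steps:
g(m, S) = 0 (g(m, S) = -(m - m)/6 = -⅙*0 = 0)
g(-71, -113)/2010 + 47868/18910 = 0/2010 + 47868/18910 = 0*(1/2010) + 47868*(1/18910) = 0 + 23934/9455 = 23934/9455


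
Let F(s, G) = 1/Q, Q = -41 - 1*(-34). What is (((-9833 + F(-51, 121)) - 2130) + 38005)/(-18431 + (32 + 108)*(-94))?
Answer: -182293/221137 ≈ -0.82434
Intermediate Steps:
Q = -7 (Q = -41 + 34 = -7)
F(s, G) = -⅐ (F(s, G) = 1/(-7) = -⅐)
(((-9833 + F(-51, 121)) - 2130) + 38005)/(-18431 + (32 + 108)*(-94)) = (((-9833 - ⅐) - 2130) + 38005)/(-18431 + (32 + 108)*(-94)) = ((-68832/7 - 2130) + 38005)/(-18431 + 140*(-94)) = (-83742/7 + 38005)/(-18431 - 13160) = (182293/7)/(-31591) = (182293/7)*(-1/31591) = -182293/221137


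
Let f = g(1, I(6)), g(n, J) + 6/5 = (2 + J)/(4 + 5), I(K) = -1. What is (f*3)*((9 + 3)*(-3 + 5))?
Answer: -392/5 ≈ -78.400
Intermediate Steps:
g(n, J) = -44/45 + J/9 (g(n, J) = -6/5 + (2 + J)/(4 + 5) = -6/5 + (2 + J)/9 = -6/5 + (2 + J)*(⅑) = -6/5 + (2/9 + J/9) = -44/45 + J/9)
f = -49/45 (f = -44/45 + (⅑)*(-1) = -44/45 - ⅑ = -49/45 ≈ -1.0889)
(f*3)*((9 + 3)*(-3 + 5)) = (-49/45*3)*((9 + 3)*(-3 + 5)) = -196*2/5 = -49/15*24 = -392/5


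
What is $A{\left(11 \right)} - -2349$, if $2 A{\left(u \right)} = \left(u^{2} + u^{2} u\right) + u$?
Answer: $\frac{6161}{2} \approx 3080.5$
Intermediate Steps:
$A{\left(u \right)} = \frac{u}{2} + \frac{u^{2}}{2} + \frac{u^{3}}{2}$ ($A{\left(u \right)} = \frac{\left(u^{2} + u^{2} u\right) + u}{2} = \frac{\left(u^{2} + u^{3}\right) + u}{2} = \frac{u + u^{2} + u^{3}}{2} = \frac{u}{2} + \frac{u^{2}}{2} + \frac{u^{3}}{2}$)
$A{\left(11 \right)} - -2349 = \frac{1}{2} \cdot 11 \left(1 + 11 + 11^{2}\right) - -2349 = \frac{1}{2} \cdot 11 \left(1 + 11 + 121\right) + 2349 = \frac{1}{2} \cdot 11 \cdot 133 + 2349 = \frac{1463}{2} + 2349 = \frac{6161}{2}$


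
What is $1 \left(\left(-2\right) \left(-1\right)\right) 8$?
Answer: $16$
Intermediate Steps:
$1 \left(\left(-2\right) \left(-1\right)\right) 8 = 1 \cdot 2 \cdot 8 = 2 \cdot 8 = 16$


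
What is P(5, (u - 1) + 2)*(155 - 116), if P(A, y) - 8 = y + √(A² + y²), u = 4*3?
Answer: 819 + 39*√194 ≈ 1362.2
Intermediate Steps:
u = 12
P(A, y) = 8 + y + √(A² + y²) (P(A, y) = 8 + (y + √(A² + y²)) = 8 + y + √(A² + y²))
P(5, (u - 1) + 2)*(155 - 116) = (8 + ((12 - 1) + 2) + √(5² + ((12 - 1) + 2)²))*(155 - 116) = (8 + (11 + 2) + √(25 + (11 + 2)²))*39 = (8 + 13 + √(25 + 13²))*39 = (8 + 13 + √(25 + 169))*39 = (8 + 13 + √194)*39 = (21 + √194)*39 = 819 + 39*√194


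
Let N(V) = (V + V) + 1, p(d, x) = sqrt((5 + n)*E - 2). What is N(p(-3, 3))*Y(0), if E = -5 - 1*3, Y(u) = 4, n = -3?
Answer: 4 + 24*I*sqrt(2) ≈ 4.0 + 33.941*I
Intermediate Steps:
E = -8 (E = -5 - 3 = -8)
p(d, x) = 3*I*sqrt(2) (p(d, x) = sqrt((5 - 3)*(-8) - 2) = sqrt(2*(-8) - 2) = sqrt(-16 - 2) = sqrt(-18) = 3*I*sqrt(2))
N(V) = 1 + 2*V (N(V) = 2*V + 1 = 1 + 2*V)
N(p(-3, 3))*Y(0) = (1 + 2*(3*I*sqrt(2)))*4 = (1 + 6*I*sqrt(2))*4 = 4 + 24*I*sqrt(2)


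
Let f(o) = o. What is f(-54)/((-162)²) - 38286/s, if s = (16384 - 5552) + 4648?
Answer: -517291/208980 ≈ -2.4753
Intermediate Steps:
s = 15480 (s = 10832 + 4648 = 15480)
f(-54)/((-162)²) - 38286/s = -54/((-162)²) - 38286/15480 = -54/26244 - 38286*1/15480 = -54*1/26244 - 2127/860 = -1/486 - 2127/860 = -517291/208980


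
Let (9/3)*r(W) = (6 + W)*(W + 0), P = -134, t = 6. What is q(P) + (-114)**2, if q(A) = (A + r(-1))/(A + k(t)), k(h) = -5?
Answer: 5419739/417 ≈ 12997.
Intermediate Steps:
r(W) = W*(6 + W)/3 (r(W) = ((6 + W)*(W + 0))/3 = ((6 + W)*W)/3 = (W*(6 + W))/3 = W*(6 + W)/3)
q(A) = (-5/3 + A)/(-5 + A) (q(A) = (A + (1/3)*(-1)*(6 - 1))/(A - 5) = (A + (1/3)*(-1)*5)/(-5 + A) = (A - 5/3)/(-5 + A) = (-5/3 + A)/(-5 + A))
q(P) + (-114)**2 = (-5/3 - 134)/(-5 - 134) + (-114)**2 = -407/3/(-139) + 12996 = -1/139*(-407/3) + 12996 = 407/417 + 12996 = 5419739/417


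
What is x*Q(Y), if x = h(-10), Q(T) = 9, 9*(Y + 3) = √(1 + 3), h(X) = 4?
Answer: 36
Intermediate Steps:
Y = -25/9 (Y = -3 + √(1 + 3)/9 = -3 + √4/9 = -3 + (⅑)*2 = -3 + 2/9 = -25/9 ≈ -2.7778)
x = 4
x*Q(Y) = 4*9 = 36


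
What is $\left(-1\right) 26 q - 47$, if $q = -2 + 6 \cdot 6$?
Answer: $-931$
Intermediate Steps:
$q = 34$ ($q = -2 + 36 = 34$)
$\left(-1\right) 26 q - 47 = \left(-1\right) 26 \cdot 34 - 47 = \left(-26\right) 34 - 47 = -884 - 47 = -931$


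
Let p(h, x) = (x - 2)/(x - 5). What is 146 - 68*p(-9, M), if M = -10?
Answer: 458/5 ≈ 91.600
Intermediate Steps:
p(h, x) = (-2 + x)/(-5 + x)
146 - 68*p(-9, M) = 146 - 68*(-2 - 10)/(-5 - 10) = 146 - 68*(-12)/(-15) = 146 - (-68)*(-12)/15 = 146 - 68*⅘ = 146 - 272/5 = 458/5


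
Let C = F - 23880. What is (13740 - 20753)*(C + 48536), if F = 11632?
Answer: -254487744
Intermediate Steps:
C = -12248 (C = 11632 - 23880 = -12248)
(13740 - 20753)*(C + 48536) = (13740 - 20753)*(-12248 + 48536) = -7013*36288 = -254487744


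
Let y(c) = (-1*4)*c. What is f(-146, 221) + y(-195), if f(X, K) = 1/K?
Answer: 172381/221 ≈ 780.00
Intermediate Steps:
y(c) = -4*c
f(-146, 221) + y(-195) = 1/221 - 4*(-195) = 1/221 + 780 = 172381/221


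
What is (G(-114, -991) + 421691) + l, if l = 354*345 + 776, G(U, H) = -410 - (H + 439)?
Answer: 544739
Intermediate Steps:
G(U, H) = -849 - H (G(U, H) = -410 - (439 + H) = -410 + (-439 - H) = -849 - H)
l = 122906 (l = 122130 + 776 = 122906)
(G(-114, -991) + 421691) + l = ((-849 - 1*(-991)) + 421691) + 122906 = ((-849 + 991) + 421691) + 122906 = (142 + 421691) + 122906 = 421833 + 122906 = 544739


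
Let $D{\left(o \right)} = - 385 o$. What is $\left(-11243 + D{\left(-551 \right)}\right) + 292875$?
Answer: $493767$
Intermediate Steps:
$\left(-11243 + D{\left(-551 \right)}\right) + 292875 = \left(-11243 - -212135\right) + 292875 = \left(-11243 + 212135\right) + 292875 = 200892 + 292875 = 493767$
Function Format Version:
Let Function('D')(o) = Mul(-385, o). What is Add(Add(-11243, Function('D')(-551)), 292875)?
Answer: 493767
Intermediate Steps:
Add(Add(-11243, Function('D')(-551)), 292875) = Add(Add(-11243, Mul(-385, -551)), 292875) = Add(Add(-11243, 212135), 292875) = Add(200892, 292875) = 493767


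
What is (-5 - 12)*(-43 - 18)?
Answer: 1037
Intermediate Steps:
(-5 - 12)*(-43 - 18) = -17*(-61) = 1037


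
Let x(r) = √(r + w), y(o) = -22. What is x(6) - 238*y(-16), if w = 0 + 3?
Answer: 5239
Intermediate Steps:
w = 3
x(r) = √(3 + r) (x(r) = √(r + 3) = √(3 + r))
x(6) - 238*y(-16) = √(3 + 6) - 238*(-22) = √9 + 5236 = 3 + 5236 = 5239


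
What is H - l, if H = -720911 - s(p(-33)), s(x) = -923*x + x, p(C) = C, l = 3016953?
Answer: -3768290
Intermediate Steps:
s(x) = -922*x
H = -751337 (H = -720911 - (-922)*(-33) = -720911 - 1*30426 = -720911 - 30426 = -751337)
H - l = -751337 - 1*3016953 = -751337 - 3016953 = -3768290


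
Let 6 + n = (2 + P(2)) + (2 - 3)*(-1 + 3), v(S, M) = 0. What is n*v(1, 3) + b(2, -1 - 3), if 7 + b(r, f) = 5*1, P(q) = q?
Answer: -2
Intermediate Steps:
b(r, f) = -2 (b(r, f) = -7 + 5*1 = -7 + 5 = -2)
n = -4 (n = -6 + ((2 + 2) + (2 - 3)*(-1 + 3)) = -6 + (4 - 1*2) = -6 + (4 - 2) = -6 + 2 = -4)
n*v(1, 3) + b(2, -1 - 3) = -4*0 - 2 = 0 - 2 = -2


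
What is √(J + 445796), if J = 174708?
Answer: 2*√155126 ≈ 787.72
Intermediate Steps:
√(J + 445796) = √(174708 + 445796) = √620504 = 2*√155126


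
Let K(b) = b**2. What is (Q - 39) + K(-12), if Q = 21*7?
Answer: 252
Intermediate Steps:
Q = 147
(Q - 39) + K(-12) = (147 - 39) + (-12)**2 = 108 + 144 = 252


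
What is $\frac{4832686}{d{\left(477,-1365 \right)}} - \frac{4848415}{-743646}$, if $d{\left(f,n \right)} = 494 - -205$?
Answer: $\frac{399688517249}{57756506} \approx 6920.2$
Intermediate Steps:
$d{\left(f,n \right)} = 699$ ($d{\left(f,n \right)} = 494 + 205 = 699$)
$\frac{4832686}{d{\left(477,-1365 \right)}} - \frac{4848415}{-743646} = \frac{4832686}{699} - \frac{4848415}{-743646} = 4832686 \cdot \frac{1}{699} - - \frac{4848415}{743646} = \frac{4832686}{699} + \frac{4848415}{743646} = \frac{399688517249}{57756506}$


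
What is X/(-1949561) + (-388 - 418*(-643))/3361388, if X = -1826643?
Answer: 3331645369515/3276615475334 ≈ 1.0168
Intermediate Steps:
X/(-1949561) + (-388 - 418*(-643))/3361388 = -1826643/(-1949561) + (-388 - 418*(-643))/3361388 = -1826643*(-1/1949561) + (-388 + 268774)*(1/3361388) = 1826643/1949561 + 268386*(1/3361388) = 1826643/1949561 + 134193/1680694 = 3331645369515/3276615475334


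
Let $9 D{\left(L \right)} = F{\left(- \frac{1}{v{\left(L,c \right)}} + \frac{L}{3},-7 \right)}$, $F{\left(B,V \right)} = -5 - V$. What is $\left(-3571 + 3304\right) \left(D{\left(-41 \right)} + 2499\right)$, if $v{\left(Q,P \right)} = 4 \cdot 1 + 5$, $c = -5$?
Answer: $- \frac{2001877}{3} \approx -6.6729 \cdot 10^{5}$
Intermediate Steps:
$v{\left(Q,P \right)} = 9$ ($v{\left(Q,P \right)} = 4 + 5 = 9$)
$D{\left(L \right)} = \frac{2}{9}$ ($D{\left(L \right)} = \frac{-5 - -7}{9} = \frac{-5 + 7}{9} = \frac{1}{9} \cdot 2 = \frac{2}{9}$)
$\left(-3571 + 3304\right) \left(D{\left(-41 \right)} + 2499\right) = \left(-3571 + 3304\right) \left(\frac{2}{9} + 2499\right) = \left(-267\right) \frac{22493}{9} = - \frac{2001877}{3}$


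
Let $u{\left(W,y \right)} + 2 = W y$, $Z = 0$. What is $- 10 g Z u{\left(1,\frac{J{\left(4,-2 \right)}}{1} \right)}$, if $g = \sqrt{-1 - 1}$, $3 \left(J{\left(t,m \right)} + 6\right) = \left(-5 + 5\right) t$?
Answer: $0$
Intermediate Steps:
$J{\left(t,m \right)} = -6$ ($J{\left(t,m \right)} = -6 + \frac{\left(-5 + 5\right) t}{3} = -6 + \frac{0 t}{3} = -6 + \frac{1}{3} \cdot 0 = -6 + 0 = -6$)
$u{\left(W,y \right)} = -2 + W y$
$g = i \sqrt{2}$ ($g = \sqrt{-2} = i \sqrt{2} \approx 1.4142 i$)
$- 10 g Z u{\left(1,\frac{J{\left(4,-2 \right)}}{1} \right)} = - 10 i \sqrt{2} \cdot 0 \left(-2 + 1 \left(- \frac{6}{1}\right)\right) = \left(-10\right) 0 \left(-2 + 1 \left(\left(-6\right) 1\right)\right) = 0 \left(-2 + 1 \left(-6\right)\right) = 0 \left(-2 - 6\right) = 0 \left(-8\right) = 0$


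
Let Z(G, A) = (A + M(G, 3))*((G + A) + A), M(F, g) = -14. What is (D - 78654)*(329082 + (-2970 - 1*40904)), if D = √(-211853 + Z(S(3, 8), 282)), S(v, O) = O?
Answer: -22432750032 + 285208*I*√58557 ≈ -2.2433e+10 + 6.9016e+7*I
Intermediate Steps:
Z(G, A) = (-14 + A)*(G + 2*A) (Z(G, A) = (A - 14)*((G + A) + A) = (-14 + A)*((A + G) + A) = (-14 + A)*(G + 2*A))
D = I*√58557 (D = √(-211853 + (-28*282 - 14*8 + 2*282² + 282*8)) = √(-211853 + (-7896 - 112 + 2*79524 + 2256)) = √(-211853 + (-7896 - 112 + 159048 + 2256)) = √(-211853 + 153296) = √(-58557) = I*√58557 ≈ 241.99*I)
(D - 78654)*(329082 + (-2970 - 1*40904)) = (I*√58557 - 78654)*(329082 + (-2970 - 1*40904)) = (-78654 + I*√58557)*(329082 + (-2970 - 40904)) = (-78654 + I*√58557)*(329082 - 43874) = (-78654 + I*√58557)*285208 = -22432750032 + 285208*I*√58557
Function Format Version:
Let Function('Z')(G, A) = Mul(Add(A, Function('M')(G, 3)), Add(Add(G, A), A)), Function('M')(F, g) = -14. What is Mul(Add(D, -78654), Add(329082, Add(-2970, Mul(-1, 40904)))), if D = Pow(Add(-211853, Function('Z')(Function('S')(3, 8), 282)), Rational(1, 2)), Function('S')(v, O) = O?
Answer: Add(-22432750032, Mul(285208, I, Pow(58557, Rational(1, 2)))) ≈ Add(-2.2433e+10, Mul(6.9016e+7, I))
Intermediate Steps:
Function('Z')(G, A) = Mul(Add(-14, A), Add(G, Mul(2, A))) (Function('Z')(G, A) = Mul(Add(A, -14), Add(Add(G, A), A)) = Mul(Add(-14, A), Add(Add(A, G), A)) = Mul(Add(-14, A), Add(G, Mul(2, A))))
D = Mul(I, Pow(58557, Rational(1, 2))) (D = Pow(Add(-211853, Add(Mul(-28, 282), Mul(-14, 8), Mul(2, Pow(282, 2)), Mul(282, 8))), Rational(1, 2)) = Pow(Add(-211853, Add(-7896, -112, Mul(2, 79524), 2256)), Rational(1, 2)) = Pow(Add(-211853, Add(-7896, -112, 159048, 2256)), Rational(1, 2)) = Pow(Add(-211853, 153296), Rational(1, 2)) = Pow(-58557, Rational(1, 2)) = Mul(I, Pow(58557, Rational(1, 2))) ≈ Mul(241.99, I))
Mul(Add(D, -78654), Add(329082, Add(-2970, Mul(-1, 40904)))) = Mul(Add(Mul(I, Pow(58557, Rational(1, 2))), -78654), Add(329082, Add(-2970, Mul(-1, 40904)))) = Mul(Add(-78654, Mul(I, Pow(58557, Rational(1, 2)))), Add(329082, Add(-2970, -40904))) = Mul(Add(-78654, Mul(I, Pow(58557, Rational(1, 2)))), Add(329082, -43874)) = Mul(Add(-78654, Mul(I, Pow(58557, Rational(1, 2)))), 285208) = Add(-22432750032, Mul(285208, I, Pow(58557, Rational(1, 2))))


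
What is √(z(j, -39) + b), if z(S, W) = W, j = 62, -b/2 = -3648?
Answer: √7257 ≈ 85.188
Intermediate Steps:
b = 7296 (b = -2*(-3648) = 7296)
√(z(j, -39) + b) = √(-39 + 7296) = √7257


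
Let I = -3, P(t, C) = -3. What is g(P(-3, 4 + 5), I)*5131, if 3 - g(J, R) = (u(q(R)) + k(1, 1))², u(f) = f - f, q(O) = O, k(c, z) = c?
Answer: 10262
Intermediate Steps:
u(f) = 0
g(J, R) = 2 (g(J, R) = 3 - (0 + 1)² = 3 - 1*1² = 3 - 1*1 = 3 - 1 = 2)
g(P(-3, 4 + 5), I)*5131 = 2*5131 = 10262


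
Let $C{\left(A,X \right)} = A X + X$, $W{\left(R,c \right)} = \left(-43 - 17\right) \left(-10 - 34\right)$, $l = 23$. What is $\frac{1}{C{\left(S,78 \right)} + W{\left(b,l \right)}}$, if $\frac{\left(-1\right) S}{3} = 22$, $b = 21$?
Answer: $- \frac{1}{2430} \approx -0.00041152$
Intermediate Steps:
$S = -66$ ($S = \left(-3\right) 22 = -66$)
$W{\left(R,c \right)} = 2640$ ($W{\left(R,c \right)} = \left(-60\right) \left(-44\right) = 2640$)
$C{\left(A,X \right)} = X + A X$
$\frac{1}{C{\left(S,78 \right)} + W{\left(b,l \right)}} = \frac{1}{78 \left(1 - 66\right) + 2640} = \frac{1}{78 \left(-65\right) + 2640} = \frac{1}{-5070 + 2640} = \frac{1}{-2430} = - \frac{1}{2430}$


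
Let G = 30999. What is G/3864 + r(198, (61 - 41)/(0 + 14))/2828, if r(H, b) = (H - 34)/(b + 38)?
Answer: 136151/16968 ≈ 8.0240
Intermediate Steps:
r(H, b) = (-34 + H)/(38 + b)
G/3864 + r(198, (61 - 41)/(0 + 14))/2828 = 30999/3864 + ((-34 + 198)/(38 + (61 - 41)/(0 + 14)))/2828 = 30999*(1/3864) + (164/(38 + 20/14))*(1/2828) = 10333/1288 + (164/(38 + 20*(1/14)))*(1/2828) = 10333/1288 + (164/(38 + 10/7))*(1/2828) = 10333/1288 + (164/(276/7))*(1/2828) = 10333/1288 + ((7/276)*164)*(1/2828) = 10333/1288 + (287/69)*(1/2828) = 10333/1288 + 41/27876 = 136151/16968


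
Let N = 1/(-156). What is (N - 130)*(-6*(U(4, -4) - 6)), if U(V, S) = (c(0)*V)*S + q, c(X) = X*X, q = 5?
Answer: -20281/26 ≈ -780.04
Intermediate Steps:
N = -1/156 ≈ -0.0064103
c(X) = X²
U(V, S) = 5 (U(V, S) = (0²*V)*S + 5 = (0*V)*S + 5 = 0*S + 5 = 0 + 5 = 5)
(N - 130)*(-6*(U(4, -4) - 6)) = (-1/156 - 130)*(-6*(5 - 6)) = -(-20281)*(-1)/26 = -20281/156*6 = -20281/26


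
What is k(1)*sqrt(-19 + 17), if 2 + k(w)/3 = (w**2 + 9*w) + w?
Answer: 27*I*sqrt(2) ≈ 38.184*I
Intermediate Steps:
k(w) = -6 + 3*w**2 + 30*w (k(w) = -6 + 3*((w**2 + 9*w) + w) = -6 + 3*(w**2 + 10*w) = -6 + (3*w**2 + 30*w) = -6 + 3*w**2 + 30*w)
k(1)*sqrt(-19 + 17) = (-6 + 3*1**2 + 30*1)*sqrt(-19 + 17) = (-6 + 3*1 + 30)*sqrt(-2) = (-6 + 3 + 30)*(I*sqrt(2)) = 27*(I*sqrt(2)) = 27*I*sqrt(2)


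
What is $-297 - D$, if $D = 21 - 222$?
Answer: $-96$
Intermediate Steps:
$D = -201$ ($D = 21 - 222 = -201$)
$-297 - D = -297 - -201 = -297 + 201 = -96$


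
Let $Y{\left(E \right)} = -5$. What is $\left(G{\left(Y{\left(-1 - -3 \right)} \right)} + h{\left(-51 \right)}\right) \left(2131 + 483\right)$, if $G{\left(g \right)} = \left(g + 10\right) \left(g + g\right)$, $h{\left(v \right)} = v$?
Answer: $-264014$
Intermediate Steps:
$G{\left(g \right)} = 2 g \left(10 + g\right)$ ($G{\left(g \right)} = \left(10 + g\right) 2 g = 2 g \left(10 + g\right)$)
$\left(G{\left(Y{\left(-1 - -3 \right)} \right)} + h{\left(-51 \right)}\right) \left(2131 + 483\right) = \left(2 \left(-5\right) \left(10 - 5\right) - 51\right) \left(2131 + 483\right) = \left(2 \left(-5\right) 5 - 51\right) 2614 = \left(-50 - 51\right) 2614 = \left(-101\right) 2614 = -264014$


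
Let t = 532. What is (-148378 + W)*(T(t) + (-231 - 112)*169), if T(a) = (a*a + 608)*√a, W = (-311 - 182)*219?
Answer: 14859550615 - 145415290080*√133 ≈ -1.6622e+12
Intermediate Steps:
W = -107967 (W = -493*219 = -107967)
T(a) = √a*(608 + a²) (T(a) = (a² + 608)*√a = (608 + a²)*√a = √a*(608 + a²))
(-148378 + W)*(T(t) + (-231 - 112)*169) = (-148378 - 107967)*(√532*(608 + 532²) + (-231 - 112)*169) = -256345*((2*√133)*(608 + 283024) - 343*169) = -256345*((2*√133)*283632 - 57967) = -256345*(567264*√133 - 57967) = -256345*(-57967 + 567264*√133) = 14859550615 - 145415290080*√133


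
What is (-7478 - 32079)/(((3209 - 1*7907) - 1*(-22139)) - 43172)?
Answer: 39557/25731 ≈ 1.5373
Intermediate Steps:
(-7478 - 32079)/(((3209 - 1*7907) - 1*(-22139)) - 43172) = -39557/(((3209 - 7907) + 22139) - 43172) = -39557/((-4698 + 22139) - 43172) = -39557/(17441 - 43172) = -39557/(-25731) = -39557*(-1/25731) = 39557/25731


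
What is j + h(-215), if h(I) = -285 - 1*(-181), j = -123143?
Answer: -123247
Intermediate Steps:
h(I) = -104 (h(I) = -285 + 181 = -104)
j + h(-215) = -123143 - 104 = -123247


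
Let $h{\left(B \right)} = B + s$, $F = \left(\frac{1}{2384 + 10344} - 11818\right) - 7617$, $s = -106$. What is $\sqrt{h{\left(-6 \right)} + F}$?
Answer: $\frac{i \sqrt{791663192130}}{6364} \approx 139.81 i$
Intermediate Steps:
$F = - \frac{247368679}{12728}$ ($F = \left(\frac{1}{12728} - 11818\right) - 7617 = - \frac{150419503}{12728} - 7617 = - \frac{247368679}{12728} \approx -19435.0$)
$h{\left(B \right)} = -106 + B$ ($h{\left(B \right)} = B - 106 = -106 + B$)
$\sqrt{h{\left(-6 \right)} + F} = \sqrt{\left(-106 - 6\right) - \frac{247368679}{12728}} = \sqrt{-112 - \frac{247368679}{12728}} = \sqrt{- \frac{248794215}{12728}} = \frac{i \sqrt{791663192130}}{6364}$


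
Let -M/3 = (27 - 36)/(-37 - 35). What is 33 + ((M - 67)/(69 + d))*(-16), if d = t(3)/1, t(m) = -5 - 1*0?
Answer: 1595/32 ≈ 49.844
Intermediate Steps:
t(m) = -5 (t(m) = -5 + 0 = -5)
M = -3/8 (M = -3*(27 - 36)/(-37 - 35) = -(-27)/(-72) = -(-27)*(-1)/72 = -3*⅛ = -3/8 ≈ -0.37500)
d = -5 (d = -5/1 = 1*(-5) = -5)
33 + ((M - 67)/(69 + d))*(-16) = 33 + ((-3/8 - 67)/(69 - 5))*(-16) = 33 - 539/8/64*(-16) = 33 - 539/8*1/64*(-16) = 33 - 539/512*(-16) = 33 + 539/32 = 1595/32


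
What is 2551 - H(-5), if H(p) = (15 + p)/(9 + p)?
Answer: 5097/2 ≈ 2548.5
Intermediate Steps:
H(p) = (15 + p)/(9 + p)
2551 - H(-5) = 2551 - (15 - 5)/(9 - 5) = 2551 - 10/4 = 2551 - 1*5/2 = 2551 - 5/2 = 5097/2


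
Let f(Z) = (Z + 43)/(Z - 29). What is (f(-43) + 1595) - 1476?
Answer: 119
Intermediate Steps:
f(Z) = (43 + Z)/(-29 + Z)
(f(-43) + 1595) - 1476 = ((43 - 43)/(-29 - 43) + 1595) - 1476 = (0/(-72) + 1595) - 1476 = (-1/72*0 + 1595) - 1476 = (0 + 1595) - 1476 = 1595 - 1476 = 119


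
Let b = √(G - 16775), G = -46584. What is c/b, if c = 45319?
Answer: -45319*I*√63359/63359 ≈ -180.04*I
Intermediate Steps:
b = I*√63359 (b = √(-46584 - 16775) = √(-63359) = I*√63359 ≈ 251.71*I)
c/b = 45319/((I*√63359)) = 45319*(-I*√63359/63359) = -45319*I*√63359/63359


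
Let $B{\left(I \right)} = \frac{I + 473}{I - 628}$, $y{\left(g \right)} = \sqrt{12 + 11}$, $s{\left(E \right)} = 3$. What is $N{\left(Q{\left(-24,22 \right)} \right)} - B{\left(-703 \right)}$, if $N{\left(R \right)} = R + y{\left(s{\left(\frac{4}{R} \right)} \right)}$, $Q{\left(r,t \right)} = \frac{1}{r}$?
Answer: $- \frac{6851}{31944} + \sqrt{23} \approx 4.5814$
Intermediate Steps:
$y{\left(g \right)} = \sqrt{23}$
$B{\left(I \right)} = \frac{473 + I}{-628 + I}$
$N{\left(R \right)} = R + \sqrt{23}$
$N{\left(Q{\left(-24,22 \right)} \right)} - B{\left(-703 \right)} = \left(\frac{1}{-24} + \sqrt{23}\right) - \frac{473 - 703}{-628 - 703} = \left(- \frac{1}{24} + \sqrt{23}\right) - \frac{1}{-1331} \left(-230\right) = \left(- \frac{1}{24} + \sqrt{23}\right) - \left(- \frac{1}{1331}\right) \left(-230\right) = \left(- \frac{1}{24} + \sqrt{23}\right) - \frac{230}{1331} = - \frac{6851}{31944} + \sqrt{23}$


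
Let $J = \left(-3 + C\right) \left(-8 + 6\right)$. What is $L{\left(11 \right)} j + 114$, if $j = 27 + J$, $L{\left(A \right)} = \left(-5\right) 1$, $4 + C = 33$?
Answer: $239$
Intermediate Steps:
$C = 29$ ($C = -4 + 33 = 29$)
$L{\left(A \right)} = -5$
$J = -52$ ($J = \left(-3 + 29\right) \left(-8 + 6\right) = 26 \left(-2\right) = -52$)
$j = -25$ ($j = 27 - 52 = -25$)
$L{\left(11 \right)} j + 114 = \left(-5\right) \left(-25\right) + 114 = 125 + 114 = 239$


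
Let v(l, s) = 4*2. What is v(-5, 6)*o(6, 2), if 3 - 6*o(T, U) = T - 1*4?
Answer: 4/3 ≈ 1.3333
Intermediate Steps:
v(l, s) = 8
o(T, U) = 7/6 - T/6 (o(T, U) = ½ - (T - 1*4)/6 = ½ - (T - 4)/6 = ½ - (-4 + T)/6 = ½ + (⅔ - T/6) = 7/6 - T/6)
v(-5, 6)*o(6, 2) = 8*(7/6 - ⅙*6) = 8*(7/6 - 1) = 8*(⅙) = 4/3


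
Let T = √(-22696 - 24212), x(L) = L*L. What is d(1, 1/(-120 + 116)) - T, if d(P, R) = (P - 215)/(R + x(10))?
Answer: -856/399 - 6*I*√1303 ≈ -2.1454 - 216.58*I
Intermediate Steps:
x(L) = L²
T = 6*I*√1303 (T = √(-46908) = 6*I*√1303 ≈ 216.58*I)
d(P, R) = (-215 + P)/(100 + R) (d(P, R) = (P - 215)/(R + 10²) = (-215 + P)/(R + 100) = (-215 + P)/(100 + R))
d(1, 1/(-120 + 116)) - T = (-215 + 1)/(100 + 1/(-120 + 116)) - 6*I*√1303 = -214/(100 + 1/(-4)) - 6*I*√1303 = -214/(100 - ¼) - 6*I*√1303 = -214/(399/4) - 6*I*√1303 = (4/399)*(-214) - 6*I*√1303 = -856/399 - 6*I*√1303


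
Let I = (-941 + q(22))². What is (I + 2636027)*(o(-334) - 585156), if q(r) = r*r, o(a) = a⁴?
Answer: 35402080687758480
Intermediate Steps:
q(r) = r²
I = 208849 (I = (-941 + 22²)² = (-941 + 484)² = (-457)² = 208849)
(I + 2636027)*(o(-334) - 585156) = (208849 + 2636027)*((-334)⁴ - 585156) = 2844876*(12444741136 - 585156) = 2844876*12444155980 = 35402080687758480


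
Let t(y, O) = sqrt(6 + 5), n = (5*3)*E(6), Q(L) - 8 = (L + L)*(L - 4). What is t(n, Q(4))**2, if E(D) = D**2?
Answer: 11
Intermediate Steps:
Q(L) = 8 + 2*L*(-4 + L) (Q(L) = 8 + (L + L)*(L - 4) = 8 + (2*L)*(-4 + L) = 8 + 2*L*(-4 + L))
n = 540 (n = (5*3)*6**2 = 15*36 = 540)
t(y, O) = sqrt(11)
t(n, Q(4))**2 = (sqrt(11))**2 = 11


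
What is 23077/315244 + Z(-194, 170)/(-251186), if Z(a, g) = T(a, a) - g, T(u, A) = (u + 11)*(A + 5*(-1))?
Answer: -2815014973/39592439692 ≈ -0.071100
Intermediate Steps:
T(u, A) = (-5 + A)*(11 + u) (T(u, A) = (11 + u)*(A - 5) = (11 + u)*(-5 + A) = (-5 + A)*(11 + u))
Z(a, g) = -55 + a**2 - g + 6*a (Z(a, g) = (-55 - 5*a + 11*a + a*a) - g = (-55 - 5*a + 11*a + a**2) - g = (-55 + a**2 + 6*a) - g = -55 + a**2 - g + 6*a)
23077/315244 + Z(-194, 170)/(-251186) = 23077/315244 + (-55 + (-194)**2 - 1*170 + 6*(-194))/(-251186) = 23077*(1/315244) + (-55 + 37636 - 170 - 1164)*(-1/251186) = 23077/315244 + 36247*(-1/251186) = 23077/315244 - 36247/251186 = -2815014973/39592439692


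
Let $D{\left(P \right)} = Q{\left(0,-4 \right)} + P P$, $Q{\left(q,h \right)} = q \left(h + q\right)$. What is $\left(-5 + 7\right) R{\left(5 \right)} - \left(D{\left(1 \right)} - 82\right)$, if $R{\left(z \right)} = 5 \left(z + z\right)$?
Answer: $181$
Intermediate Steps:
$R{\left(z \right)} = 10 z$ ($R{\left(z \right)} = 5 \cdot 2 z = 10 z$)
$D{\left(P \right)} = P^{2}$ ($D{\left(P \right)} = 0 \left(-4 + 0\right) + P P = 0 \left(-4\right) + P^{2} = 0 + P^{2} = P^{2}$)
$\left(-5 + 7\right) R{\left(5 \right)} - \left(D{\left(1 \right)} - 82\right) = \left(-5 + 7\right) 10 \cdot 5 - \left(1^{2} - 82\right) = 2 \cdot 50 - \left(1 - 82\right) = 100 - -81 = 100 + 81 = 181$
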